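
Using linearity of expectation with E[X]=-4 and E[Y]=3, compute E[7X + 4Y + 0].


E[7X + 4Y + 0] = 7*E[X] + 4*E[Y] + 0
= (7)*(-4) + (4)*(3) + (0)
= -28 + 12 + 0 = -16

-16


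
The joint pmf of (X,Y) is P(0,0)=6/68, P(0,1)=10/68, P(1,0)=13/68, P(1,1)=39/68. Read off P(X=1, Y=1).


Read from table: P(X=1, Y=1) = 39/68

39/68


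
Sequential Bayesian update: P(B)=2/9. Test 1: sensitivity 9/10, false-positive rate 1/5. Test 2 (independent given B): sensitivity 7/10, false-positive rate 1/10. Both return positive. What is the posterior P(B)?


After test 1: P(+) = 9/10*2/9 + 1/5*7/9 = 16/45
P(B|+) = (1/5)/(16/45) = 9/16
After test 2 (use post1 as new prior): P(+) = 7/10*9/16 + 1/10*7/16 = 7/16
P(B|+,+) = (63/160)/(7/16) = 9/10

9/10


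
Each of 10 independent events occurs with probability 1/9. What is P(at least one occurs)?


P(at least one) = 1 - P(none)
P(none) = (1 - 1/9)^10 = (8/9)^10 = 1073741824/3486784401
P(at least one) = 1 - 1073741824/3486784401 = 2413042577/3486784401

2413042577/3486784401


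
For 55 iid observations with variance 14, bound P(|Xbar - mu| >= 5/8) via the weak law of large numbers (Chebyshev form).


Var(Xbar) = Var(X)/n = 14/55
Chebyshev: P(|Xbar-mu| >= 5/8) <= Var(Xbar)/(5/8)^2 = (14/55)/(25/64) = 896/1375

896/1375


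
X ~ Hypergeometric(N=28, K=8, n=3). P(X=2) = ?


P(X=2) = C(8,2)*C(20,1) / C(28,3)
= 28*20 / 3276
= 560/3276 = 20/117

20/117


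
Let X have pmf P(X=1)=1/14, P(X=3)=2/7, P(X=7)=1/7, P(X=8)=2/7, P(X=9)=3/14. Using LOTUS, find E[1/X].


E[1/X] = sum(g(x)*P(x))
= 1*1/14 + 1/3*2/7 + 1/7*1/7 + 1/8*2/7 + 1/9*3/14
= 145/588

145/588


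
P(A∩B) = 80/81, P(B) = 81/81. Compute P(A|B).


P(A|B) = P(A∩B)/P(B) = (80/81)/(81/81) = 80/81

80/81


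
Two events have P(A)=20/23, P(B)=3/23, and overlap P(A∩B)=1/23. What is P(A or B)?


P(A∪B) = P(A) + P(B) - P(A∩B)
= 20/23 + 3/23 - 1/23 = 22/23

22/23


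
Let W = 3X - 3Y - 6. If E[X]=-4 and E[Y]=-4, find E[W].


E[3X - 3Y - 6] = 3*E[X] - 3*E[Y] - 6
= (3)*(-4) + (-3)*(-4) + (-6)
= -12 + 12 - 6 = -6

-6


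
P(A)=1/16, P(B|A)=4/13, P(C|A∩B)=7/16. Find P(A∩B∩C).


P(A∩B∩C) = P(A) * P(B|A) * P(C|A∩B)
= 1/16 * 4/13 * 7/16
= 1/52 * 7/16 = 7/832

7/832


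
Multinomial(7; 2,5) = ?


7! = 5040
Denominator: 2!=2 * 5!=120
Coefficient = 5040 / 240 = 21

21


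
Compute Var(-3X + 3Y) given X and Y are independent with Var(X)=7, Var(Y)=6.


Independence => Cov(X,Y)=0
Var(-3X + 3Y) = (-3)^2*Var(X) + 3^2*Var(Y)
= 9*7 + 9*6 = 117

117


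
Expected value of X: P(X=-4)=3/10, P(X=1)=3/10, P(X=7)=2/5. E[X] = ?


E[X] = sum(x * P(x))
= -4*3/10 + 1*3/10 + 7*2/5
= 19/10

19/10


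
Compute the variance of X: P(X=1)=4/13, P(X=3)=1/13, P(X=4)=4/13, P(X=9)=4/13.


E[X] = 59/13, E[X^2] = 401/13
Var(X) = E[X^2] - (E[X])^2 = 401/13 - (59/13)^2 = 1732/169

1732/169


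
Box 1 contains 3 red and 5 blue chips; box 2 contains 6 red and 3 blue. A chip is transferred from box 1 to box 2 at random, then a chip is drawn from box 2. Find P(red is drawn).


P(transfer red) = 3/8; P(transfer blue) = 5/8
If red transferred: Urn II has 7 red of 10, so P(red|red moved) = 7/10
If blue transferred: Urn II has 6 red of 10, so P(red|blue moved) = 3/5
By total probability: P(red) = 3/8*7/10 + 5/8*3/5 = 51/80

51/80


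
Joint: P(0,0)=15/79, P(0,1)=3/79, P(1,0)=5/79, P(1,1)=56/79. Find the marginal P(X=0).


P(X=0) = P(0,0)+P(0,1) = 15/79 + 3/79 = 18/79

18/79


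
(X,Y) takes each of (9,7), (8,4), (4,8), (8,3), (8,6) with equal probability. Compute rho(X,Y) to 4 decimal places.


Cov(X,Y) = -1.6400, Var(X) = 3.0400, Var(Y) = 3.4400
rho = Cov/(sqrt(VarX)*sqrt(VarY)) = -0.5071

-0.5071


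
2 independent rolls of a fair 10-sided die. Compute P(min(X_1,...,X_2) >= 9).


P(min >= 9) = P(all X_i >= 9) = (P(X_1 >= 9))^2
= (2/10)^2 = (1/5)^2 = 1/25

1/25


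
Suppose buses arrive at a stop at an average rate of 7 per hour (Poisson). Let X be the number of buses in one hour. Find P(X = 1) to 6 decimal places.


P(X=1) = e^(-7) * 7^1 / 1!
≈ 0.0009118819656 * 7 / 1
≈ 0.006383

0.006383


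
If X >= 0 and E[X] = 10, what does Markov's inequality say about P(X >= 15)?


Markov: P(X >= a) <= E[X]/a
P(X >= 15) <= 10/15 = 2/3

2/3


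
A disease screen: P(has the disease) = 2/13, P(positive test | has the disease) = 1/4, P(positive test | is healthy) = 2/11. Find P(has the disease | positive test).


P(A) = P(A|B)P(B) + P(A|B')P(B') = 1/4*2/13 + 2/11*11/13 = 5/26
P(B|A) = P(A|B)P(B)/P(A) = (1/26)/(5/26) = 1/5

1/5


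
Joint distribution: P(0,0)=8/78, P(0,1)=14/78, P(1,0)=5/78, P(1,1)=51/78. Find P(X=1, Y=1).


Read from table: P(X=1, Y=1) = 51/78 = 17/26

17/26


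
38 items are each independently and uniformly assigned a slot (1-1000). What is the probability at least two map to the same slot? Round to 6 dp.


P(all different) = prod((1000-i)/1000 for i=0..37) = 0.490683
P(at least one match) = 1 - 0.490683 = 0.509317

0.509317


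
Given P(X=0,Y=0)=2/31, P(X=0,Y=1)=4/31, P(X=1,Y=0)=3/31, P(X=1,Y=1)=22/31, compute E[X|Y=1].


P(Y=1) = 26/31
E[X|Y=1] = (0*4 + 1*22)/26 = 22/26 = 11/13

11/13


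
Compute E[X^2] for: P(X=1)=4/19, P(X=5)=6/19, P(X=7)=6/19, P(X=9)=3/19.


E[X^2] = sum(x^2 * P(x))
= 1*4/19 + 25*6/19 + 49*6/19 + 81*3/19
= 691/19

691/19


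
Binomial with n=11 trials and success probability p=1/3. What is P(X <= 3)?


P(X<=3) = P(X=0) + P(X=1) + P(X=2) + P(X=3)
= 2048/177147 + 11264/177147 + 28160/177147 + 14080/59049
= 27904/59049

27904/59049


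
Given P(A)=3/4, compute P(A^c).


P(A') = 1 - P(A) = 1 - 3/4 = 1/4

1/4


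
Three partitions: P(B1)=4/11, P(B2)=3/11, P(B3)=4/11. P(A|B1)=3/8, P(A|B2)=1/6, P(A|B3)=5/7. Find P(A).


P(A) = P(A|B1)P(B1) + P(A|B2)P(B2) + P(A|B3)P(B3)
= 3/8*4/11 + 1/6*3/11 + 5/7*4/11
= 3/22 + 1/22 + 20/77 = 34/77

34/77


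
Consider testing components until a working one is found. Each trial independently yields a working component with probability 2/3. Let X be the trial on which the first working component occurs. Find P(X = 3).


P(X=3) = (1-p)^2 * p = (1/3)^2 * 2/3
= 1/9 * 2/3 = 2/27

2/27


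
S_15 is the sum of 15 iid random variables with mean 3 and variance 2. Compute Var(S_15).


By independence, Var(S_n) = n*Var(X_1) = 15*2 = 30

30


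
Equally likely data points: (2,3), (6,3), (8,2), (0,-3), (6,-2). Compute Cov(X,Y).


E[X]=22/5, E[Y]=3/5, E[XY]=28/5
Cov(X,Y) = E[XY] - E[X]E[Y] = 28/5 - 22/5*3/5 = 74/25

74/25


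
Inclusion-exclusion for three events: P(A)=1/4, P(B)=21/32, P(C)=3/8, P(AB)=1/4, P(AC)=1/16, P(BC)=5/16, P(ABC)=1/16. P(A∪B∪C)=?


P(A∪B∪C) = P(A)+P(B)+P(C) - P(AB)-P(AC)-P(BC) + P(ABC)
= 1/4+21/32+3/8 - 1/4-1/16-5/16 + 1/16
= 23/32

23/32


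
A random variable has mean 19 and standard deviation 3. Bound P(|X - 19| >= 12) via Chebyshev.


k = 12/3 = 4
Chebyshev: P(|X-mu| >= k*sigma) <= 1/k^2 = 1/4^2 = 1/16

1/16


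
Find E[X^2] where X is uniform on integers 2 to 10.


E[X^2] = (1/9) * sum(x^2 for x=2..10)
= 384/9 = 128/3

128/3


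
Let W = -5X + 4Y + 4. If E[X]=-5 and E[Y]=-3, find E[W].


E[-5X + 4Y + 4] = -5*E[X] + 4*E[Y] + 4
= (-5)*(-5) + (4)*(-3) + (4)
= 25 - 12 + 4 = 17

17


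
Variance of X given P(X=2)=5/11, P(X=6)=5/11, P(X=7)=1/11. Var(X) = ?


E[X] = 47/11, E[X^2] = 249/11
Var(X) = E[X^2] - (E[X])^2 = 249/11 - (47/11)^2 = 530/121

530/121


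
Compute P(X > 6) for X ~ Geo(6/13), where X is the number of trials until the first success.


P(X > 6) = P(first 6 trials all fail) = (1-p)^6 = (7/13)^6 = 117649/4826809

117649/4826809


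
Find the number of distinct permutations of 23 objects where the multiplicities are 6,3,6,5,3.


23! = 25852016738884976640000
Denominator: 6!=720 * 3!=6 * 6!=720 * 5!=120 * 3!=6
Coefficient = 25852016738884976640000 / 2239488000 = 11543717465280

11543717465280


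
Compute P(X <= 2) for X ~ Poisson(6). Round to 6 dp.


P(X<=2) = e^(-6)*6^0/0! + e^(-6)*6^1/1! + e^(-6)*6^2/2!
≈ 0.0024787522 + 0.0148725131 + 0.0446175392
= 0.0619688045
≈ 0.061969

0.061969


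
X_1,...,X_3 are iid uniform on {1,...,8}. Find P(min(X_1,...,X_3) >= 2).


P(min >= 2) = P(all X_i >= 2) = (P(X_1 >= 2))^3
= (7/8)^3 = 343/512

343/512


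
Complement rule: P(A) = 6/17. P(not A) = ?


P(A') = 1 - P(A) = 1 - 6/17 = 11/17

11/17


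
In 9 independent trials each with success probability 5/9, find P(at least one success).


P(at least one) = 1 - P(none)
P(none) = (1 - 5/9)^9 = (4/9)^9 = 262144/387420489
P(at least one) = 1 - 262144/387420489 = 387158345/387420489

387158345/387420489


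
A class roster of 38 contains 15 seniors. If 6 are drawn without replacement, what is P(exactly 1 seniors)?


P(X=1) = C(15,1)*C(23,5) / C(38,6)
= 15*33649 / 2760681
= 504735/2760681 = 115/629

115/629


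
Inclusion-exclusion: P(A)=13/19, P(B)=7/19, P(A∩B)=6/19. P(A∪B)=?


P(A∪B) = P(A) + P(B) - P(A∩B)
= 13/19 + 7/19 - 6/19 = 14/19

14/19


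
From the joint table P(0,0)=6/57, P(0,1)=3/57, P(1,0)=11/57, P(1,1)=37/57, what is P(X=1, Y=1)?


Read from table: P(X=1, Y=1) = 37/57

37/57


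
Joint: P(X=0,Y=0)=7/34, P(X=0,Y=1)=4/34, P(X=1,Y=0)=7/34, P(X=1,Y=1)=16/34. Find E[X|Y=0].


P(Y=0) = 14/34
E[X|Y=0] = (0*7 + 1*7)/14 = 7/14 = 1/2

1/2


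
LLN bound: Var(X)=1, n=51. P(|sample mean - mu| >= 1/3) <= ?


Var(Xbar) = Var(X)/n = 1/51
Chebyshev: P(|Xbar-mu| >= 1/3) <= Var(Xbar)/(1/3)^2 = (1/51)/(1/9) = 3/17

3/17


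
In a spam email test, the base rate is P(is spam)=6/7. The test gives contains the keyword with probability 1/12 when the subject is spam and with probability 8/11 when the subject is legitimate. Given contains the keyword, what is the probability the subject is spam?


P(A) = P(A|B)P(B) + P(A|B')P(B') = 1/12*6/7 + 8/11*1/7 = 27/154
P(B|A) = P(A|B)P(B)/P(A) = (1/14)/(27/154) = 11/27

11/27


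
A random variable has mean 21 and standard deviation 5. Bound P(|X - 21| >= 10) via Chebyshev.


k = 10/5 = 2
Chebyshev: P(|X-mu| >= k*sigma) <= 1/k^2 = 1/2^2 = 1/4

1/4


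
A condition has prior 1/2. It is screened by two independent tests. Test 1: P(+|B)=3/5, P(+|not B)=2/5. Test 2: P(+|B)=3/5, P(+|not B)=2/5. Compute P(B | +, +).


After test 1: P(+) = 3/5*1/2 + 2/5*1/2 = 1/2
P(B|+) = (3/10)/(1/2) = 3/5
After test 2 (use post1 as new prior): P(+) = 3/5*3/5 + 2/5*2/5 = 13/25
P(B|+,+) = (9/25)/(13/25) = 9/13

9/13


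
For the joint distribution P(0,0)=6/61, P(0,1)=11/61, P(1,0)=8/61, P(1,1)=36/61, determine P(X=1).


P(X=1) = P(1,0)+P(1,1) = 8/61 + 36/61 = 44/61

44/61


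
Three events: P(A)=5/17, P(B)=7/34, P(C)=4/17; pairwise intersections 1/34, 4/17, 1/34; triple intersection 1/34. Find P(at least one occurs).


P(A∪B∪C) = P(A)+P(B)+P(C) - P(AB)-P(AC)-P(BC) + P(ABC)
= 5/17+7/34+4/17 - 1/34-4/17-1/34 + 1/34
= 8/17

8/17


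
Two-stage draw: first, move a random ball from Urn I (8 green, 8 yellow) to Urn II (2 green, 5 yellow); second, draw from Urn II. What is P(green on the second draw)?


P(transfer green) = 8/16 = 1/2; P(transfer yellow) = 1/2
If green transferred: Urn II has 3 green of 8, so P(green|green moved) = 3/8
If yellow transferred: Urn II has 2 green of 8, so P(green|yellow moved) = 1/4
By total probability: P(green) = 1/2*3/8 + 1/2*1/4 = 5/16

5/16


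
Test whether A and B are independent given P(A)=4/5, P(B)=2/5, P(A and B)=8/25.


P(A)*P(B) = 4/5*2/5 = 8/25
P(A∩B) = 8/25, which equals P(A)P(B), so independent

Yes, A and B are independent


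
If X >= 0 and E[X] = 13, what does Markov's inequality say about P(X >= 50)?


Markov: P(X >= a) <= E[X]/a
P(X >= 50) <= 13/50

13/50


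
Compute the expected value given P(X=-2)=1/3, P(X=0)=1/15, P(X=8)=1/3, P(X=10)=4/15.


E[X] = sum(x * P(x))
= -2*1/3 + 0*1/15 + 8*1/3 + 10*4/15
= 14/3

14/3


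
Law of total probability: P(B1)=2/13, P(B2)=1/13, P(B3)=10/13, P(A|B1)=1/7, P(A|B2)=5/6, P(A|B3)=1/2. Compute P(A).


P(A) = P(A|B1)P(B1) + P(A|B2)P(B2) + P(A|B3)P(B3)
= 1/7*2/13 + 5/6*1/13 + 1/2*10/13
= 2/91 + 5/78 + 5/13 = 257/546

257/546


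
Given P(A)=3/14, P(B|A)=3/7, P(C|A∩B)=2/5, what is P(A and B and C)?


P(A∩B∩C) = P(A) * P(B|A) * P(C|A∩B)
= 3/14 * 3/7 * 2/5
= 9/98 * 2/5 = 9/245

9/245


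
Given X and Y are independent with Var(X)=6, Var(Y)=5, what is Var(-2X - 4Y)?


Independence => Cov(X,Y)=0
Var(-2X - 4Y) = (-2)^2*Var(X) + (-4)^2*Var(Y)
= 4*6 + 16*5 = 104

104


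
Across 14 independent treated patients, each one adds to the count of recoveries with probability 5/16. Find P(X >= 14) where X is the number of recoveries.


P(X>=14) = P(X=14)
= 6103515625/72057594037927936
= 6103515625/72057594037927936

6103515625/72057594037927936


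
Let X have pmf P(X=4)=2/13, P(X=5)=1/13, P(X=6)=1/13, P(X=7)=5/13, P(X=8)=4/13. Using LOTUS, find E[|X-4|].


E[|X-4|] = sum(g(x)*P(x))
= 0*2/13 + 1*1/13 + 2*1/13 + 3*5/13 + 4*4/13
= 34/13

34/13


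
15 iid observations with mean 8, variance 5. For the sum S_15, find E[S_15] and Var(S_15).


E[S_n] = n*mu = 15*8 = 120
Var(S_n) = n*sigma^2 = 15*5 = 75

E[S_15]=120, Var(S_15)=75


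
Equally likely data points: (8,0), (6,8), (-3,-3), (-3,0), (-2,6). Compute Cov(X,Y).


E[X]=6/5, E[Y]=11/5, E[XY]=9
Cov(X,Y) = E[XY] - E[X]E[Y] = 9 - 6/5*11/5 = 159/25

159/25


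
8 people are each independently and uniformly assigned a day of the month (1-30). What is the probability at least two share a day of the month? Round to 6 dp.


P(all different) = prod((30-i)/30 for i=0..7) = 0.359686
P(at least one match) = 1 - 0.359686 = 0.640314

0.640314


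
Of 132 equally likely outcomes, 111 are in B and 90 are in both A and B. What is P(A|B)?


P(A|B) = P(A∩B)/P(B) = (90/132)/(111/132) = 90/111 = 30/37

30/37


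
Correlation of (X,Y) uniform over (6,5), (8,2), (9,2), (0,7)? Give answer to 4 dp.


Cov(X,Y) = -7.0000, Var(X) = 12.1875, Var(Y) = 4.5000
rho = Cov/(sqrt(VarX)*sqrt(VarY)) = -0.9452

-0.9452


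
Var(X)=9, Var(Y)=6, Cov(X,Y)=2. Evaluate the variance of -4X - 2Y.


Var(-4X - 2Y) = (-4)^2*Var(X) + (-2)^2*Var(Y) + 2*(-4)*(-2)*Cov(X,Y)
= 16*9 + 4*6 + 16*2
= 144 + 24 + 32 = 200

200


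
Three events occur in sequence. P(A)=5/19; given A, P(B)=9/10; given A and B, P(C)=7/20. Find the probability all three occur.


P(A∩B∩C) = P(A) * P(B|A) * P(C|A∩B)
= 5/19 * 9/10 * 7/20
= 9/38 * 7/20 = 63/760

63/760


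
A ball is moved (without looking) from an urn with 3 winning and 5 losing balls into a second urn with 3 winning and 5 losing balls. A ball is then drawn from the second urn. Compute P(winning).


P(transfer winning) = 3/8; P(transfer losing) = 5/8
If winning transferred: Urn II has 4 winning of 9, so P(winning|winning moved) = 4/9
If losing transferred: Urn II has 3 winning of 9, so P(winning|losing moved) = 1/3
By total probability: P(winning) = 3/8*4/9 + 5/8*1/3 = 3/8

3/8


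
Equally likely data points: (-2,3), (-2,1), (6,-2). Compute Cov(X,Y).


E[X]=2/3, E[Y]=2/3, E[XY]=-20/3
Cov(X,Y) = E[XY] - E[X]E[Y] = -20/3 - 2/3*2/3 = -64/9

-64/9


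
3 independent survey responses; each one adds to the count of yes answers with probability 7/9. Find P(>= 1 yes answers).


P(at least one) = 1 - P(none)
P(none) = (1 - 7/9)^3 = (2/9)^3 = 8/729
P(at least one) = 1 - 8/729 = 721/729

721/729


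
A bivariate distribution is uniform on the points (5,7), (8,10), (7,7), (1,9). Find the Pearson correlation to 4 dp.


Cov(X,Y) = -0.0625, Var(X) = 7.1875, Var(Y) = 1.6875
rho = Cov/(sqrt(VarX)*sqrt(VarY)) = -0.0179

-0.0179


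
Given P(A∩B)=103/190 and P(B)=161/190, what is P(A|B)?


P(A|B) = P(A∩B)/P(B) = (103/190)/(161/190) = 103/161

103/161


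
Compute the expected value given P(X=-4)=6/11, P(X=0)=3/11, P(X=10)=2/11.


E[X] = sum(x * P(x))
= -4*6/11 + 0*3/11 + 10*2/11
= -4/11

-4/11


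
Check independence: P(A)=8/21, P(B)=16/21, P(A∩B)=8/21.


P(A)*P(B) = 8/21*16/21 = 128/441
P(A∩B) = 8/21 != 128/441, so not independent

No, A and B are not independent


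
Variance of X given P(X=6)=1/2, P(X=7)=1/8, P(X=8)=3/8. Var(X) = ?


E[X] = 55/8, E[X^2] = 385/8
Var(X) = E[X^2] - (E[X])^2 = 385/8 - (55/8)^2 = 55/64

55/64


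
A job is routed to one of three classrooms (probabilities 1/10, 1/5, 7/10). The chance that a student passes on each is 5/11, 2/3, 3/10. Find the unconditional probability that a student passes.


P(A) = P(A|B1)P(B1) + P(A|B2)P(B2) + P(A|B3)P(B3)
= 5/11*1/10 + 2/3*1/5 + 3/10*7/10
= 1/22 + 2/15 + 21/100 = 1283/3300

1283/3300


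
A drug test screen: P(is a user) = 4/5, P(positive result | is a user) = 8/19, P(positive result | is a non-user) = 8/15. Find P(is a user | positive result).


P(A) = P(A|B)P(B) + P(A|B')P(B') = 8/19*4/5 + 8/15*1/5 = 632/1425
P(B|A) = P(A|B)P(B)/P(A) = (32/95)/(632/1425) = 60/79

60/79


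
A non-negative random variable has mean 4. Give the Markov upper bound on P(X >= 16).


Markov: P(X >= a) <= E[X]/a
P(X >= 16) <= 4/16 = 1/4

1/4


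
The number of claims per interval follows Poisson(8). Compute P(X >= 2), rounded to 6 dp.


P(X>=2) = 1 - P(X<=1) = 1 - (e^(-8)*8^0/0! + e^(-8)*8^1/1!)
≈ 1 - (0.0003354626 + 0.0026837010)
= 1 - 0.0030191636 = 0.9969808364
≈ 0.996981

0.996981


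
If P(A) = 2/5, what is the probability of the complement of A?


P(A') = 1 - P(A) = 1 - 2/5 = 3/5

3/5


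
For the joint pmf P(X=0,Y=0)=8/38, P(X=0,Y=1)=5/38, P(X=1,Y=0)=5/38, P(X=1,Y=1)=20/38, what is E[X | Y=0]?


P(Y=0) = 13/38
E[X|Y=0] = (0*8 + 1*5)/13 = 5/13

5/13


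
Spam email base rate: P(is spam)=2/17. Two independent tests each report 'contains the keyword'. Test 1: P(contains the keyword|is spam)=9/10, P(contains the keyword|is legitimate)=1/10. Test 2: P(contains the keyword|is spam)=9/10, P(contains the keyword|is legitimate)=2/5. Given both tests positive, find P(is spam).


After test 1: P(+) = 9/10*2/17 + 1/10*15/17 = 33/170
P(B|+) = (9/85)/(33/170) = 6/11
After test 2 (use post1 as new prior): P(+) = 9/10*6/11 + 2/5*5/11 = 37/55
P(B|+,+) = (27/55)/(37/55) = 27/37

27/37


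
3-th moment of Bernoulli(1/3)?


For Bernoulli: X in {0,1}
E[X^3] = 0^3*(1-1/3) + 1^3*1/3 = 1/3

1/3


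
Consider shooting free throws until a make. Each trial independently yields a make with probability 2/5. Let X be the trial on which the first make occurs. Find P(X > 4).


P(X > 4) = P(first 4 trials all fail) = (1-p)^4 = (3/5)^4 = 81/625

81/625


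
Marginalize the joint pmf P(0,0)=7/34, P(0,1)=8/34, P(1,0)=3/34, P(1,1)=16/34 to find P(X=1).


P(X=1) = P(1,0)+P(1,1) = 3/34 + 16/34 = 19/34

19/34


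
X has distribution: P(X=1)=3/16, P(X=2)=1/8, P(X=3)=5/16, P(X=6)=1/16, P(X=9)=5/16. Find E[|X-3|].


E[|X-3|] = sum(g(x)*P(x))
= 2*3/16 + 1*1/8 + 0*5/16 + 3*1/16 + 6*5/16
= 41/16

41/16


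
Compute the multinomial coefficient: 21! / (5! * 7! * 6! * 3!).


21! = 51090942171709440000
Denominator: 5!=120 * 7!=5040 * 6!=720 * 3!=6
Coefficient = 51090942171709440000 / 2612736000 = 19554575040

19554575040


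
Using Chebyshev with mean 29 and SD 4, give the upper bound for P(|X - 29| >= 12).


k = 12/4 = 3
Chebyshev: P(|X-mu| >= k*sigma) <= 1/k^2 = 1/3^2 = 1/9

1/9


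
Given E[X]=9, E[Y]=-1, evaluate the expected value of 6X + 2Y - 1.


E[6X + 2Y - 1] = 6*E[X] + 2*E[Y] - 1
= (6)*(9) + (2)*(-1) + (-1)
= 54 - 2 - 1 = 51

51


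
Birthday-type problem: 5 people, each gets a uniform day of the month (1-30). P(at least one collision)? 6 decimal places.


P(all different) = prod((30-i)/30 for i=0..4) = 0.703733
P(at least one match) = 1 - 0.703733 = 0.296267

0.296267


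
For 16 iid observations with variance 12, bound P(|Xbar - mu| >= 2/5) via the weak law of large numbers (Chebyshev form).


Var(Xbar) = Var(X)/n = 12/16
Chebyshev: P(|Xbar-mu| >= 2/5) <= Var(Xbar)/(2/5)^2 = (3/4)/(4/25) = 75/16
Bound exceeds 1, so trivial bound: 1

1


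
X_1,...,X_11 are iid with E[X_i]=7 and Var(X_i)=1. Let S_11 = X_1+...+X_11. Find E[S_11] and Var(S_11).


E[S_n] = n*mu = 11*7 = 77
Var(S_n) = n*sigma^2 = 11*1 = 11

E[S_11]=77, Var(S_11)=11


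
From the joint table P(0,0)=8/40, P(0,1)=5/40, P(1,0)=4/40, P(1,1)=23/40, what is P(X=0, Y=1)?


Read from table: P(X=0, Y=1) = 5/40 = 1/8

1/8


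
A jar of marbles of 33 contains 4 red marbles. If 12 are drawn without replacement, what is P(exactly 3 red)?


P(X=3) = C(4,3)*C(29,9) / C(33,12)
= 4*10015005 / 354817320
= 40060020/354817320 = 7/62

7/62


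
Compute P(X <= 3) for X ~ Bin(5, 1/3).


P(X<=3) = P(X=0) + P(X=1) + P(X=2) + P(X=3)
= 32/243 + 80/243 + 80/243 + 40/243
= 232/243

232/243


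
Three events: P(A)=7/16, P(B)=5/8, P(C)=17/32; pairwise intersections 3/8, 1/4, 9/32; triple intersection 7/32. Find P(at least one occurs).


P(A∪B∪C) = P(A)+P(B)+P(C) - P(AB)-P(AC)-P(BC) + P(ABC)
= 7/16+5/8+17/32 - 3/8-1/4-9/32 + 7/32
= 29/32

29/32


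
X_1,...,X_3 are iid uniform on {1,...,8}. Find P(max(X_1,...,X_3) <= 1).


P(max <= 1) = P(all X_i <= 1) = (P(X_1 <= 1))^3
= (1/8)^3 = 1/512

1/512


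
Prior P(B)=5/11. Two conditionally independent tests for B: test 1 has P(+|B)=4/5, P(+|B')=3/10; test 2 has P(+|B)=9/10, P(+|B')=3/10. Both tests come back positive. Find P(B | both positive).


After test 1: P(+) = 4/5*5/11 + 3/10*6/11 = 29/55
P(B|+) = (4/11)/(29/55) = 20/29
After test 2 (use post1 as new prior): P(+) = 9/10*20/29 + 3/10*9/29 = 207/290
P(B|+,+) = (18/29)/(207/290) = 20/23

20/23


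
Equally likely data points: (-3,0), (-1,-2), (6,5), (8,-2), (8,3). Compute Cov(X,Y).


E[X]=18/5, E[Y]=4/5, E[XY]=8
Cov(X,Y) = E[XY] - E[X]E[Y] = 8 - 18/5*4/5 = 128/25

128/25


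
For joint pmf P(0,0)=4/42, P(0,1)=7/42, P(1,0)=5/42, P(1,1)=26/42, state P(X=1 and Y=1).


Read from table: P(X=1, Y=1) = 26/42 = 13/21

13/21


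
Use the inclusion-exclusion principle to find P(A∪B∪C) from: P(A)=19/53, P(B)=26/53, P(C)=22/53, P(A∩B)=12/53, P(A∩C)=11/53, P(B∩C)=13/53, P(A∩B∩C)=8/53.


P(A∪B∪C) = P(A)+P(B)+P(C) - P(AB)-P(AC)-P(BC) + P(ABC)
= 19/53+26/53+22/53 - 12/53-11/53-13/53 + 8/53
= 39/53

39/53


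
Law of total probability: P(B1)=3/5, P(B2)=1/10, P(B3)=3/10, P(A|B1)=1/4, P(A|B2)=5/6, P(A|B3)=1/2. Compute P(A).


P(A) = P(A|B1)P(B1) + P(A|B2)P(B2) + P(A|B3)P(B3)
= 1/4*3/5 + 5/6*1/10 + 1/2*3/10
= 3/20 + 1/12 + 3/20 = 23/60

23/60


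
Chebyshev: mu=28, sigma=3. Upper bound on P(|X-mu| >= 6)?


k = 6/3 = 2
Chebyshev: P(|X-mu| >= k*sigma) <= 1/k^2 = 1/2^2 = 1/4

1/4


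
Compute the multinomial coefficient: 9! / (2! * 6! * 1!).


9! = 362880
Denominator: 2!=2 * 6!=720 * 1!=1
Coefficient = 362880 / 1440 = 252

252


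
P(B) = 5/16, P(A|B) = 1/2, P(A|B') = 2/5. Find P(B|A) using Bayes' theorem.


P(A) = P(A|B)P(B) + P(A|B')P(B') = 1/2*5/16 + 2/5*11/16 = 69/160
P(B|A) = P(A|B)P(B)/P(A) = (5/32)/(69/160) = 25/69

25/69


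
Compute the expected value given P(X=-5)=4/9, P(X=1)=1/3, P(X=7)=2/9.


E[X] = sum(x * P(x))
= -5*4/9 + 1*1/3 + 7*2/9
= -1/3

-1/3


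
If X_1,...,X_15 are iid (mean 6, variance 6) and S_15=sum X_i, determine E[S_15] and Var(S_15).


E[S_n] = n*mu = 15*6 = 90
Var(S_n) = n*sigma^2 = 15*6 = 90

E[S_15]=90, Var(S_15)=90


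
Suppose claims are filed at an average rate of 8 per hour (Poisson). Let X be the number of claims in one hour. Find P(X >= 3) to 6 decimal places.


P(X>=3) = 1 - P(X<=2) = 1 - (e^(-8)*8^0/0! + e^(-8)*8^1/1! + e^(-8)*8^2/2!)
≈ 1 - (0.0003354626 + 0.0026837010 + 0.0107348041)
= 1 - 0.0137539677 = 0.9862460323
≈ 0.986246

0.986246


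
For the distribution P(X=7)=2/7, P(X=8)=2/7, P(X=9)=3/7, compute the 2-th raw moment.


E[X^2] = sum(x^2 * P(x))
= 49*2/7 + 64*2/7 + 81*3/7
= 67

67


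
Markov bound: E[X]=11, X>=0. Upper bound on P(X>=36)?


Markov: P(X >= a) <= E[X]/a
P(X >= 36) <= 11/36

11/36


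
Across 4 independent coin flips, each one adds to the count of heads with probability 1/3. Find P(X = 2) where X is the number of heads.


P(X=2) = C(4,2) * p^2 * (1-p)^2
= 6 * 1/9 * 4/9
= 8/27

8/27


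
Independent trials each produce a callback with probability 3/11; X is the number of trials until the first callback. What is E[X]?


For geometric (trials until first success), E[X] = 1/p = 1/(3/11) = 11/3

11/3


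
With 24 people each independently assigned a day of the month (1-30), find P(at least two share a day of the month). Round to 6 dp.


P(all different) = prod((30-i)/30 for i=0..23) = 0.000001
P(at least one match) = 1 - 0.000001 = 0.999999

0.999999


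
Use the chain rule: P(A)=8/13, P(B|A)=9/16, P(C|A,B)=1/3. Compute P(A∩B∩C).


P(A∩B∩C) = P(A) * P(B|A) * P(C|A∩B)
= 8/13 * 9/16 * 1/3
= 9/26 * 1/3 = 3/26

3/26


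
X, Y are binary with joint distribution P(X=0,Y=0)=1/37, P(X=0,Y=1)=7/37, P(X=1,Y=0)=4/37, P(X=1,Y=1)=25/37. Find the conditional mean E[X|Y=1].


P(Y=1) = 32/37
E[X|Y=1] = (0*7 + 1*25)/32 = 25/32

25/32


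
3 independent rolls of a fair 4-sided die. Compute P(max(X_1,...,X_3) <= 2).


P(max <= 2) = P(all X_i <= 2) = (P(X_1 <= 2))^3
= (2/4)^3 = (1/2)^3 = 1/8

1/8


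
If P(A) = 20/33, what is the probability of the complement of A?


P(A') = 1 - P(A) = 1 - 20/33 = 13/33

13/33


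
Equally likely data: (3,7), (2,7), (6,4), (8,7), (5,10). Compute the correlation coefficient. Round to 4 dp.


Cov(X,Y) = -0.6000, Var(X) = 4.5600, Var(Y) = 3.6000
rho = Cov/(sqrt(VarX)*sqrt(VarY)) = -0.1481

-0.1481


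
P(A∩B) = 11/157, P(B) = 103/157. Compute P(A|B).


P(A|B) = P(A∩B)/P(B) = (11/157)/(103/157) = 11/103

11/103


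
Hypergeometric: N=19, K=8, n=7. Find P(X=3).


P(X=3) = C(8,3)*C(11,4) / C(19,7)
= 56*330 / 50388
= 18480/50388 = 1540/4199

1540/4199


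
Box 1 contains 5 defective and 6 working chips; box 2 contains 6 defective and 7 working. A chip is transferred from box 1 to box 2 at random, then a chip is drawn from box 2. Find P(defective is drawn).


P(transfer defective) = 5/11; P(transfer working) = 6/11
If defective transferred: Urn II has 7 defective of 14, so P(defective|defective moved) = 1/2
If working transferred: Urn II has 6 defective of 14, so P(defective|working moved) = 3/7
By total probability: P(defective) = 5/11*1/2 + 6/11*3/7 = 71/154

71/154


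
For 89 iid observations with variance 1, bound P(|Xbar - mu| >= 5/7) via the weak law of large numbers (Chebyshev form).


Var(Xbar) = Var(X)/n = 1/89
Chebyshev: P(|Xbar-mu| >= 5/7) <= Var(Xbar)/(5/7)^2 = (1/89)/(25/49) = 49/2225

49/2225


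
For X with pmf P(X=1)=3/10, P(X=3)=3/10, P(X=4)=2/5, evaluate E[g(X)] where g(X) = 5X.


E[5X] = sum(g(x)*P(x))
= 5*3/10 + 15*3/10 + 20*2/5
= 14

14


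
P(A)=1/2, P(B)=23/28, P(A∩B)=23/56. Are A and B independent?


P(A)*P(B) = 1/2*23/28 = 23/56
P(A∩B) = 23/56, which equals P(A)P(B), so independent

Yes, A and B are independent


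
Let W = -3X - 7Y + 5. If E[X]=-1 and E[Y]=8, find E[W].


E[-3X - 7Y + 5] = -3*E[X] - 7*E[Y] + 5
= (-3)*(-1) + (-7)*(8) + (5)
= 3 - 56 + 5 = -48

-48


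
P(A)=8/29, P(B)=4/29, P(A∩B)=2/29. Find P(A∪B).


P(A∪B) = P(A) + P(B) - P(A∩B)
= 8/29 + 4/29 - 2/29 = 10/29

10/29


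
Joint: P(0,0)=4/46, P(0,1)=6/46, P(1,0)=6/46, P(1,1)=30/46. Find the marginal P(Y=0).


P(Y=0) = P(0,0)+P(1,0) = 4/46 + 6/46 = 10/46 = 5/23

5/23


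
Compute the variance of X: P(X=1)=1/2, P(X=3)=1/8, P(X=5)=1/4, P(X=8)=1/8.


E[X] = 25/8, E[X^2] = 127/8
Var(X) = E[X^2] - (E[X])^2 = 127/8 - (25/8)^2 = 391/64

391/64


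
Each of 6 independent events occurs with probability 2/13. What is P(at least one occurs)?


P(at least one) = 1 - P(none)
P(none) = (1 - 2/13)^6 = (11/13)^6 = 1771561/4826809
P(at least one) = 1 - 1771561/4826809 = 3055248/4826809

3055248/4826809


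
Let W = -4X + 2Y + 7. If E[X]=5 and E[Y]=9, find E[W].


E[-4X + 2Y + 7] = -4*E[X] + 2*E[Y] + 7
= (-4)*(5) + (2)*(9) + (7)
= -20 + 18 + 7 = 5

5


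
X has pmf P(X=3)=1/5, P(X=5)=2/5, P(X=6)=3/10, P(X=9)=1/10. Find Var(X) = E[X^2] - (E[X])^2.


E[X] = 53/10, E[X^2] = 307/10
Var(X) = E[X^2] - (E[X])^2 = 307/10 - (53/10)^2 = 261/100

261/100


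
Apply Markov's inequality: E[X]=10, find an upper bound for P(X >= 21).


Markov: P(X >= a) <= E[X]/a
P(X >= 21) <= 10/21

10/21


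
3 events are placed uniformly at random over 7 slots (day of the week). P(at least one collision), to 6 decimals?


P(all different) = prod((7-i)/7 for i=0..2) = 0.612245
P(at least one match) = 1 - 0.612245 = 0.387755

0.387755


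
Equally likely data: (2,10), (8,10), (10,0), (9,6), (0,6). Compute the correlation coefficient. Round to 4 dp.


Cov(X,Y) = -6.3200, Var(X) = 16.1600, Var(Y) = 13.4400
rho = Cov/(sqrt(VarX)*sqrt(VarY)) = -0.4288

-0.4288


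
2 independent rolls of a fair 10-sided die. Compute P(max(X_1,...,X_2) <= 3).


P(max <= 3) = P(all X_i <= 3) = (P(X_1 <= 3))^2
= (3/10)^2 = 9/100

9/100


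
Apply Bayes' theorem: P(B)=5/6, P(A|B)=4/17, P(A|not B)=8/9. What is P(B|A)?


P(A) = P(A|B)P(B) + P(A|B')P(B') = 4/17*5/6 + 8/9*1/6 = 158/459
P(B|A) = P(A|B)P(B)/P(A) = (10/51)/(158/459) = 45/79

45/79


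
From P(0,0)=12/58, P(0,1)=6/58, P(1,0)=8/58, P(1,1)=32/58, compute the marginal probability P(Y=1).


P(Y=1) = P(0,1)+P(1,1) = 6/58 + 32/58 = 38/58 = 19/29

19/29


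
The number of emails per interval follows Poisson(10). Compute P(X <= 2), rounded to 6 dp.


P(X<=2) = e^(-10)*10^0/0! + e^(-10)*10^1/1! + e^(-10)*10^2/2!
≈ 0.0000453999 + 0.0004539993 + 0.0022699965
= 0.0027693957
≈ 0.002769

0.002769


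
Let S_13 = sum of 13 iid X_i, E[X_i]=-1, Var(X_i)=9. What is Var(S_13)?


By independence, Var(S_n) = n*Var(X_1) = 13*9 = 117

117


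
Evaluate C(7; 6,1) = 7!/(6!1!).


7! = 5040
Denominator: 6!=720 * 1!=1
Coefficient = 5040 / 720 = 7

7


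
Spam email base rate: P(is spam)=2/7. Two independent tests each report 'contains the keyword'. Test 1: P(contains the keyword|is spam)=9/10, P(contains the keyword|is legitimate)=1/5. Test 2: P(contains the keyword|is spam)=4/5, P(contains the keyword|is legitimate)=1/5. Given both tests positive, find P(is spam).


After test 1: P(+) = 9/10*2/7 + 1/5*5/7 = 2/5
P(B|+) = (9/35)/(2/5) = 9/14
After test 2 (use post1 as new prior): P(+) = 4/5*9/14 + 1/5*5/14 = 41/70
P(B|+,+) = (18/35)/(41/70) = 36/41

36/41


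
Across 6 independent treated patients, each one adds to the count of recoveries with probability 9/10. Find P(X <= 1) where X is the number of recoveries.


P(X<=1) = P(X=0) + P(X=1)
= 1/1000000 + 27/500000
= 11/200000

11/200000


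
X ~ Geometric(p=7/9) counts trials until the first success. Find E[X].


For geometric (trials until first success), E[X] = 1/p = 1/(7/9) = 9/7

9/7


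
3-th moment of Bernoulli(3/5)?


For Bernoulli: X in {0,1}
E[X^3] = 0^3*(1-3/5) + 1^3*3/5 = 3/5

3/5


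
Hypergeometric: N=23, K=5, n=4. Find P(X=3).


P(X=3) = C(5,3)*C(18,1) / C(23,4)
= 10*18 / 8855
= 180/8855 = 36/1771

36/1771


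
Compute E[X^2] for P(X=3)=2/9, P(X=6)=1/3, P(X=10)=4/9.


E[X^2] = sum(g(x)*P(x))
= 9*2/9 + 36*1/3 + 100*4/9
= 526/9

526/9


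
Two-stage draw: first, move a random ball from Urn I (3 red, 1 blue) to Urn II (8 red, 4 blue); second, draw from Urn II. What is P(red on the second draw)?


P(transfer red) = 3/4; P(transfer blue) = 1/4
If red transferred: Urn II has 9 red of 13, so P(red|red moved) = 9/13
If blue transferred: Urn II has 8 red of 13, so P(red|blue moved) = 8/13
By total probability: P(red) = 3/4*9/13 + 1/4*8/13 = 35/52

35/52


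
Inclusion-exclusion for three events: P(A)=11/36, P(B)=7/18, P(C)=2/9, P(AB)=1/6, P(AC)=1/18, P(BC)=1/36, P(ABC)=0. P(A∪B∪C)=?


P(A∪B∪C) = P(A)+P(B)+P(C) - P(AB)-P(AC)-P(BC) + P(ABC)
= 11/36+7/18+2/9 - 1/6-1/18-1/36 + 0
= 2/3

2/3


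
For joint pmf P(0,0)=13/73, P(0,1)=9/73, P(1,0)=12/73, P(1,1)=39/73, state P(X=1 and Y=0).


Read from table: P(X=1, Y=0) = 12/73

12/73


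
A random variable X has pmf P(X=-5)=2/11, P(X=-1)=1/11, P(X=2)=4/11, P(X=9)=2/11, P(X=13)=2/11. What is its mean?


E[X] = sum(x * P(x))
= -5*2/11 - 1*1/11 + 2*4/11 + 9*2/11 + 13*2/11
= 41/11

41/11


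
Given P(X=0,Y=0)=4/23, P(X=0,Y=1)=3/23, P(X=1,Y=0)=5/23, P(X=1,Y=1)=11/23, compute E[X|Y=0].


P(Y=0) = 9/23
E[X|Y=0] = (0*4 + 1*5)/9 = 5/9

5/9


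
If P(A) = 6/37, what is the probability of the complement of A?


P(A') = 1 - P(A) = 1 - 6/37 = 31/37

31/37


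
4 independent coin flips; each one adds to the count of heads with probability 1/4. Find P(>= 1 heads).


P(at least one) = 1 - P(none)
P(none) = (1 - 1/4)^4 = (3/4)^4 = 81/256
P(at least one) = 1 - 81/256 = 175/256

175/256


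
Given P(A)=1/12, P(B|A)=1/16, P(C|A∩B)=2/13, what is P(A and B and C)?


P(A∩B∩C) = P(A) * P(B|A) * P(C|A∩B)
= 1/12 * 1/16 * 2/13
= 1/192 * 2/13 = 1/1248

1/1248


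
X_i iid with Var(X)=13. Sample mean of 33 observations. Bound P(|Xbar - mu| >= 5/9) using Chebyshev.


Var(Xbar) = Var(X)/n = 13/33
Chebyshev: P(|Xbar-mu| >= 5/9) <= Var(Xbar)/(5/9)^2 = (13/33)/(25/81) = 351/275
Bound exceeds 1, so trivial bound: 1

1


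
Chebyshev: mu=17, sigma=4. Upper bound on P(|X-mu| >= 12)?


k = 12/4 = 3
Chebyshev: P(|X-mu| >= k*sigma) <= 1/k^2 = 1/3^2 = 1/9

1/9


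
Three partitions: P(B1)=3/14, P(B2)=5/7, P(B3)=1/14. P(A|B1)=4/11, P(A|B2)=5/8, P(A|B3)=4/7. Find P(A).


P(A) = P(A|B1)P(B1) + P(A|B2)P(B2) + P(A|B3)P(B3)
= 4/11*3/14 + 5/8*5/7 + 4/7*1/14
= 6/77 + 25/56 + 2/49 = 2437/4312

2437/4312


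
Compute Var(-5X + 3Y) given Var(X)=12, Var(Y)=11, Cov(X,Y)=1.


Var(-5X + 3Y) = (-5)^2*Var(X) + 3^2*Var(Y) + 2*(-5)*3*Cov(X,Y)
= 25*12 + 9*11 - 30*1
= 300 + 99 - 30 = 369

369


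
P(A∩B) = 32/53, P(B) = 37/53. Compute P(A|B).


P(A|B) = P(A∩B)/P(B) = (32/53)/(37/53) = 32/37

32/37


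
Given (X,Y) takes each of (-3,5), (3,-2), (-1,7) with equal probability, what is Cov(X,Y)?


E[X]=-1/3, E[Y]=10/3, E[XY]=-28/3
Cov(X,Y) = E[XY] - E[X]E[Y] = -28/3 + 1/3*10/3 = -74/9

-74/9


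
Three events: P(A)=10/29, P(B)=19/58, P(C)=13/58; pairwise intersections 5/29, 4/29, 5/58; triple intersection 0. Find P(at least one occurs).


P(A∪B∪C) = P(A)+P(B)+P(C) - P(AB)-P(AC)-P(BC) + P(ABC)
= 10/29+19/58+13/58 - 5/29-4/29-5/58 + 0
= 1/2

1/2


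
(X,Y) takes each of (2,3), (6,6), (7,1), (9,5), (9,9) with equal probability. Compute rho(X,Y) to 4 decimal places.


Cov(X,Y) = 3.3200, Var(X) = 6.6400, Var(Y) = 7.3600
rho = Cov/(sqrt(VarX)*sqrt(VarY)) = 0.4749

0.4749


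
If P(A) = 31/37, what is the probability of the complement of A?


P(A') = 1 - P(A) = 1 - 31/37 = 6/37

6/37


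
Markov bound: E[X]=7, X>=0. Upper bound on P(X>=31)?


Markov: P(X >= a) <= E[X]/a
P(X >= 31) <= 7/31

7/31


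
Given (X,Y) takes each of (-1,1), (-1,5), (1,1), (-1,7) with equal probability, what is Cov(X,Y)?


E[X]=-1/2, E[Y]=7/2, E[XY]=-3
Cov(X,Y) = E[XY] - E[X]E[Y] = -3 + 1/2*7/2 = -5/4

-5/4


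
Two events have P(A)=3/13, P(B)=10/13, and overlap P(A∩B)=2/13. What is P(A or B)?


P(A∪B) = P(A) + P(B) - P(A∩B)
= 3/13 + 10/13 - 2/13 = 11/13

11/13


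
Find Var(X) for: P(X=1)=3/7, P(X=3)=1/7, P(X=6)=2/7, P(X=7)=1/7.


E[X] = 25/7, E[X^2] = 19
Var(X) = E[X^2] - (E[X])^2 = 19 - (25/7)^2 = 306/49

306/49


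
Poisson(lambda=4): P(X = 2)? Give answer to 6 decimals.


P(X=2) = e^(-4) * 4^2 / 2!
≈ 0.01831563889 * 16 / 2
≈ 0.146525

0.146525


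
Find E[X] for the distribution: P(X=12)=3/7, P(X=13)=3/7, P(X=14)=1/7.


E[X] = sum(x * P(x))
= 12*3/7 + 13*3/7 + 14*1/7
= 89/7

89/7


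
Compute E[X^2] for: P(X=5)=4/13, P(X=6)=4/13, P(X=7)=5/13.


E[X^2] = sum(x^2 * P(x))
= 25*4/13 + 36*4/13 + 49*5/13
= 489/13

489/13


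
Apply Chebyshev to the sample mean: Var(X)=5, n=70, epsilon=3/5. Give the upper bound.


Var(Xbar) = Var(X)/n = 5/70
Chebyshev: P(|Xbar-mu| >= 3/5) <= Var(Xbar)/(3/5)^2 = (1/14)/(9/25) = 25/126

25/126


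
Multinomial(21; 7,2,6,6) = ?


21! = 51090942171709440000
Denominator: 7!=5040 * 2!=2 * 6!=720 * 6!=720
Coefficient = 51090942171709440000 / 5225472000 = 9777287520

9777287520


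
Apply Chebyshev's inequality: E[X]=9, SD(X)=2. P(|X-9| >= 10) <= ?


k = 10/2 = 5
Chebyshev: P(|X-mu| >= k*sigma) <= 1/k^2 = 1/5^2 = 1/25

1/25


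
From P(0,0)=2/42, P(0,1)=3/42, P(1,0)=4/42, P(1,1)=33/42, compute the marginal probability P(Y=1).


P(Y=1) = P(0,1)+P(1,1) = 3/42 + 33/42 = 36/42 = 6/7

6/7


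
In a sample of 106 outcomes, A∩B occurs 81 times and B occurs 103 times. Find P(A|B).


P(A|B) = P(A∩B)/P(B) = (81/106)/(103/106) = 81/103

81/103


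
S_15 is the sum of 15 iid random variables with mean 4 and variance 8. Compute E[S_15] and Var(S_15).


E[S_n] = n*mu = 15*4 = 60
Var(S_n) = n*sigma^2 = 15*8 = 120

E[S_15]=60, Var(S_15)=120


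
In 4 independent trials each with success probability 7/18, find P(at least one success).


P(at least one) = 1 - P(none)
P(none) = (1 - 7/18)^4 = (11/18)^4 = 14641/104976
P(at least one) = 1 - 14641/104976 = 90335/104976

90335/104976


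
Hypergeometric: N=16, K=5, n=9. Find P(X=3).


P(X=3) = C(5,3)*C(11,6) / C(16,9)
= 10*462 / 11440
= 4620/11440 = 21/52

21/52


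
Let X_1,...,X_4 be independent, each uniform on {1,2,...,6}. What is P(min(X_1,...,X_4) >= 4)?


P(min >= 4) = P(all X_i >= 4) = (P(X_1 >= 4))^4
= (3/6)^4 = (1/2)^4 = 1/16

1/16


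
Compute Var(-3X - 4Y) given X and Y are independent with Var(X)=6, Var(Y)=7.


Independence => Cov(X,Y)=0
Var(-3X - 4Y) = (-3)^2*Var(X) + (-4)^2*Var(Y)
= 9*6 + 16*7 = 166

166


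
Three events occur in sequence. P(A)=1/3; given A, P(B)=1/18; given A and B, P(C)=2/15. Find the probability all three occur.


P(A∩B∩C) = P(A) * P(B|A) * P(C|A∩B)
= 1/3 * 1/18 * 2/15
= 1/54 * 2/15 = 1/405

1/405


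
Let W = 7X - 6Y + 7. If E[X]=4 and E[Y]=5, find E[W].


E[7X - 6Y + 7] = 7*E[X] - 6*E[Y] + 7
= (7)*(4) + (-6)*(5) + (7)
= 28 - 30 + 7 = 5

5


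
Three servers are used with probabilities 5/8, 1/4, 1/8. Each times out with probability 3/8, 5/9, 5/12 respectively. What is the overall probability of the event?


P(A) = P(A|B1)P(B1) + P(A|B2)P(B2) + P(A|B3)P(B3)
= 3/8*5/8 + 5/9*1/4 + 5/12*1/8
= 15/64 + 5/36 + 5/96 = 245/576

245/576


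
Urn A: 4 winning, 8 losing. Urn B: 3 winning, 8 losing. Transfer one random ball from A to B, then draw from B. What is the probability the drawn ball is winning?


P(transfer winning) = 4/12 = 1/3; P(transfer losing) = 2/3
If winning transferred: Urn II has 4 winning of 12, so P(winning|winning moved) = 1/3
If losing transferred: Urn II has 3 winning of 12, so P(winning|losing moved) = 1/4
By total probability: P(winning) = 1/3*1/3 + 2/3*1/4 = 5/18

5/18


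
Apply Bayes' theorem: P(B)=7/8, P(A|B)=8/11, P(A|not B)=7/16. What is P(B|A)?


P(A) = P(A|B)P(B) + P(A|B')P(B') = 8/11*7/8 + 7/16*1/8 = 973/1408
P(B|A) = P(A|B)P(B)/P(A) = (7/11)/(973/1408) = 128/139

128/139


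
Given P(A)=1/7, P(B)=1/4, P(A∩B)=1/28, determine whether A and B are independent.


P(A)*P(B) = 1/7*1/4 = 1/28
P(A∩B) = 1/28, which equals P(A)P(B), so independent

Yes, A and B are independent


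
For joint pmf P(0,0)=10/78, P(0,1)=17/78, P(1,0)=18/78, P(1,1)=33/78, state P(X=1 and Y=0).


Read from table: P(X=1, Y=0) = 18/78 = 3/13

3/13


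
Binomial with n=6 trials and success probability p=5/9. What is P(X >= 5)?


P(X>=5) = P(X=5) + P(X=6)
= 25000/177147 + 15625/531441
= 90625/531441

90625/531441


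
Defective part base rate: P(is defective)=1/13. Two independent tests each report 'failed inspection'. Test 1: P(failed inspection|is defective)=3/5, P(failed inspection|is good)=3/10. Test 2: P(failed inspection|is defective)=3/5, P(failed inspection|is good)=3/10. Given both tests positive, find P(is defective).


After test 1: P(+) = 3/5*1/13 + 3/10*12/13 = 21/65
P(B|+) = (3/65)/(21/65) = 1/7
After test 2 (use post1 as new prior): P(+) = 3/5*1/7 + 3/10*6/7 = 12/35
P(B|+,+) = (3/35)/(12/35) = 1/4

1/4
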